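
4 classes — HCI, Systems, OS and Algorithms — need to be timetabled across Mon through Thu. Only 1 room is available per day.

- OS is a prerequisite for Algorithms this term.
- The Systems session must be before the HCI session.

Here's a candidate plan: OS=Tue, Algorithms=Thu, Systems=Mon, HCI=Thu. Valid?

Invalid. Only 1 room is available per day.

OS is a prerequisite for Algorithms this term — holds.
The Systems session must be before the HCI session — holds.
Only 1 room is available per day — violated.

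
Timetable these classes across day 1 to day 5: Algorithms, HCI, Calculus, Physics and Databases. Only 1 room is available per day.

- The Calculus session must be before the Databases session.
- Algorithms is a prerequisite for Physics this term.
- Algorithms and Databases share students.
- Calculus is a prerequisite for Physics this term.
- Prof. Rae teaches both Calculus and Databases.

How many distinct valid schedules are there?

25

Splitting on Algorithms: it can be day 1 (8), day 2 (8), day 3 (6), day 4 (3). Listing each branch's schedules as (HCI, Calculus, Physics, Databases) by day number:
Algorithms=day 1: (2,3,4,5) (2,3,5,4) (3,2,4,5) (3,2,5,4) (4,2,3,5) (4,2,5,3) (5,2,3,4) (5,2,4,3) — 8.
Algorithms=day 2: (1,3,4,5) (1,3,5,4) (3,1,4,5) (3,1,5,4) (4,1,3,5) (4,1,5,3) (5,1,3,4) (5,1,4,3) — 8.
Algorithms=day 3: (1,2,4,5) (1,2,5,4) (2,1,4,5) (2,1,5,4) (4,1,5,2) (5,1,4,2) — 6.
Algorithms=day 4: (1,2,5,3) (2,1,5,3) (3,1,5,2) — 3.
Summing: 8 + 8 + 6 + 3 = 25.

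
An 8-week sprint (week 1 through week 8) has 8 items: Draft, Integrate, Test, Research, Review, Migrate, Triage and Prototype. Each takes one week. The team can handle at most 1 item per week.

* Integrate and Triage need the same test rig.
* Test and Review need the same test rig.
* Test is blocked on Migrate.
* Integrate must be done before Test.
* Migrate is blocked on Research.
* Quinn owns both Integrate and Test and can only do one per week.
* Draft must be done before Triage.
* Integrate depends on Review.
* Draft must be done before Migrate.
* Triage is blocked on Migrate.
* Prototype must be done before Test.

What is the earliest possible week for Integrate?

week 2

Precedence pushes Integrate to at least week 2; downstream work caps Integrate at week 7.
Integrate at week 2 is achievable: Research in week 4, Review in week 1, Test in week 7, Triage in week 8, Integrate in week 2, Migrate in week 5, Draft in week 3, Prototype in week 6.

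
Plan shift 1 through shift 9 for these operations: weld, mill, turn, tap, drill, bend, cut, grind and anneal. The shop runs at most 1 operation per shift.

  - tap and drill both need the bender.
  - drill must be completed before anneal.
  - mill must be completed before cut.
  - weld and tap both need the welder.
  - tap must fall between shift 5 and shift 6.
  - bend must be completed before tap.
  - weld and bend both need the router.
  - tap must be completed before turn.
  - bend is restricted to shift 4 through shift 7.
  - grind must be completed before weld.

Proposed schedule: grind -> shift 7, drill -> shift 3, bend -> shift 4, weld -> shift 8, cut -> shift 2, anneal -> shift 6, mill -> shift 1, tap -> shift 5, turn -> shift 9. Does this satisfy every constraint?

Yes, all constraints hold

mill must be completed before cut — holds.
The shop runs at most 1 operation per shift — holds.
tap and drill both need the bender — holds.
tap must fall between shift 5 and shift 6 — holds.
drill must be completed before anneal — holds.
tap must be completed before turn — holds.
bend must be completed before tap — holds.
grind must be completed before weld — holds.
weld and bend both need the router — holds.
bend is restricted to shift 4 through shift 7 — holds.
weld and tap both need the welder — holds.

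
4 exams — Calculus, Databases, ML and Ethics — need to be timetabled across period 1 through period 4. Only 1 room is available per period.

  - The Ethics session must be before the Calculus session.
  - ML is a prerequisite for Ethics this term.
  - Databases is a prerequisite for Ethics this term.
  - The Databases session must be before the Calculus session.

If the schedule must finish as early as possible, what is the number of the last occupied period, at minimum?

4

The precedence chain requires at least 3 distinct periods.
With at most 1 per period and 4 exams, at least 4 periods are needed.
4 works (last occupied period: period 4): for example Calculus=period 4; Ethics=period 3; Databases=period 1; ML=period 2.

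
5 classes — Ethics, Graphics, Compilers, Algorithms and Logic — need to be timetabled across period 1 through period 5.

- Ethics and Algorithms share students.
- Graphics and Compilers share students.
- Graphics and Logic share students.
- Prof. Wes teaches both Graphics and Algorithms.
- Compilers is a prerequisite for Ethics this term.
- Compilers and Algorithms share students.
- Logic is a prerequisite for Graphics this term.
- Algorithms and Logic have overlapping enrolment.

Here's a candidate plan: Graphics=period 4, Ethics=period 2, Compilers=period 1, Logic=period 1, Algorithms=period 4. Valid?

Logic is a prerequisite for Graphics this term — holds.
Compilers is a prerequisite for Ethics this term — holds.
Algorithms and Logic have overlapping enrolment — holds.
Ethics and Algorithms share students — holds.
Compilers and Algorithms share students — holds.
Graphics and Compilers share students — holds.
Graphics and Logic share students — holds.
Prof. Wes teaches both Graphics and Algorithms — violated.

Invalid. Prof. Wes teaches both Graphics and Algorithms.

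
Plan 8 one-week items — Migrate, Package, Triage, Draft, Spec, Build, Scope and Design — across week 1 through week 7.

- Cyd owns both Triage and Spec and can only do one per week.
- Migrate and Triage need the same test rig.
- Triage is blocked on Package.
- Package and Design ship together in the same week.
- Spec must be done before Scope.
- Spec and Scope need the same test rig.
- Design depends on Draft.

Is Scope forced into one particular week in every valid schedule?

Scope can be week 2 (e.g. Build -> week 1, Migrate -> week 1, Package -> week 2, Triage -> week 3, Spec -> week 1, Design -> week 2, Draft -> week 1, Scope -> week 2) or week 3 (e.g. Scope=week 3; Package=week 2; Build=week 1; Design=week 2; Spec=week 1; Triage=week 3; Migrate=week 1; Draft=week 1).

No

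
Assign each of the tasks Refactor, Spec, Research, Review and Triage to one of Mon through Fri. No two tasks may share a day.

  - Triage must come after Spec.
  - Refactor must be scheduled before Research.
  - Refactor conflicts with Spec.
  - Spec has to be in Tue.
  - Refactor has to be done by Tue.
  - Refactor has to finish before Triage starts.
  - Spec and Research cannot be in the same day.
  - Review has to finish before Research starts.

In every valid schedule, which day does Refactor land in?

Mon

Refactor's window is Mon–Tue.
Spec is fixed at Tue, and Refactor can't share a day with Spec.
So Refactor must be Mon.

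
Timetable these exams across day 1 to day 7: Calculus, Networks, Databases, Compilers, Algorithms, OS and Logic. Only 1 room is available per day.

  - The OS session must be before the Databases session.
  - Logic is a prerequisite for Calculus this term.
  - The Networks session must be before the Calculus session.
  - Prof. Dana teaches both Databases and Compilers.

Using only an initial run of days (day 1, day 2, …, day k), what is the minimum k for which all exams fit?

The precedence chain requires at least 2 distinct days.
With at most 1 per day and 7 exams, at least 7 days are needed.
7 works (last occupied day: day 7): for example Logic in day 2, OS in day 4, Algorithms in day 7, Networks in day 1, Calculus in day 3, Databases in day 5, Compilers in day 6.

7 days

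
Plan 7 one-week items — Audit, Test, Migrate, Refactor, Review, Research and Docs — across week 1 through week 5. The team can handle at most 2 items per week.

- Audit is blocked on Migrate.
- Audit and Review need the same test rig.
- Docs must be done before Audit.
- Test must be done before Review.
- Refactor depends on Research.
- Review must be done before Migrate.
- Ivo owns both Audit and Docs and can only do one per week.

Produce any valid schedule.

Audit in week 4; Docs in week 3; Migrate in week 3; Research in week 1; Review in week 2; Test in week 1; Refactor in week 2

Checking: Docs(week 3) before Audit(week 4); Test(week 1) before Review(week 2); Research(week 1) before Refactor(week 2); Migrate(week 3) before Audit(week 4); Review(week 2) before Migrate(week 3); Audit(week 4) != Docs(week 3); Audit(week 4) != Review(week 2); max 2 per week (cap 2).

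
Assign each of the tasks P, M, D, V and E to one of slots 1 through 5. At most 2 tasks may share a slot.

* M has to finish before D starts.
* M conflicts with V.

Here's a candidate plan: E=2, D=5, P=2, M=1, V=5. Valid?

M has to finish before D starts — holds.
At most 2 tasks may share a slot — holds.
M conflicts with V — holds.

Yes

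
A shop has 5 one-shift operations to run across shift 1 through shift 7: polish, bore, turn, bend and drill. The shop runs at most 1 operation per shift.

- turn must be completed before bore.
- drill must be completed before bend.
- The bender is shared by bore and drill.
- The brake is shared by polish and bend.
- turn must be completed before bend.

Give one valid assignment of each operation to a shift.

polish -> shift 5; drill -> shift 2; bend -> shift 3; turn -> shift 1; bore -> shift 4

Checking: turn(shift 1) before bore(shift 4); drill(shift 2) before bend(shift 3); turn(shift 1) before bend(shift 3); polish(shift 5) != bend(shift 3); bore(shift 4) != drill(shift 2); max 1 per shift (cap 1).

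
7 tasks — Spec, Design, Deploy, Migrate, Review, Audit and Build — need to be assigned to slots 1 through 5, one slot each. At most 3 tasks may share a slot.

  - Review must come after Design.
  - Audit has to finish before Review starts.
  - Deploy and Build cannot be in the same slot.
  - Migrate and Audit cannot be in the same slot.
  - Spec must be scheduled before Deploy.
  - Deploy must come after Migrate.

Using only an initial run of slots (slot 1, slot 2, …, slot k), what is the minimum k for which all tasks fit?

3

The precedence chain requires at least 2 distinct slots.
With at most 3 per slot and 7 tasks, at least 3 slots are needed.
3 works (last occupied slot: 3): for example Review in 3; Build in 3; Design in 1; Spec in 1; Audit in 2; Deploy in 2; Migrate in 1.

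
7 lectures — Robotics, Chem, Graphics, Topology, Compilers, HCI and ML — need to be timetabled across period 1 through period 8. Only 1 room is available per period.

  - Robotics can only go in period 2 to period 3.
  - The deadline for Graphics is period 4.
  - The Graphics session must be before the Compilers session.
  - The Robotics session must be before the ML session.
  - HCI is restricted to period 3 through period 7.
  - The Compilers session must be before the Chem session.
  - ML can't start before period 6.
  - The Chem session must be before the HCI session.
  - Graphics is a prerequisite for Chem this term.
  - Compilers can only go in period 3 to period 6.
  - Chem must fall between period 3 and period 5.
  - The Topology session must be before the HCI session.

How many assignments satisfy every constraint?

30

Splitting on Robotics: it can be period 2 (20), period 3 (10). Listing each branch's schedules as (Chem, Graphics, Topology, Compilers, HCI, ML) by period number:
Robotics=period 2: (4,1,5,3,6,7) (4,1,5,3,6,8) (4,1,5,3,7,6) (4,1,5,3,7,8) (4,1,6,3,7,8) (5,1,3,4,6,7) (5,1,3,4,6,8) (5,1,3,4,7,6) (5,1,3,4,7,8) (5,1,4,3,6,7) (5,1,4,3,6,8) (5,1,4,3,7,6) (5,1,4,3,7,8) (5,1,6,3,7,8) (5,1,6,4,7,8) (5,3,1,4,6,7) (5,3,1,4,6,8) (5,3,1,4,7,6) (5,3,1,4,7,8) (5,3,6,4,7,8) — 20.
Robotics=period 3: (5,1,2,4,6,7) (5,1,2,4,6,8) (5,1,2,4,7,6) (5,1,2,4,7,8) (5,1,6,4,7,8) (5,2,1,4,6,7) (5,2,1,4,6,8) (5,2,1,4,7,6) (5,2,1,4,7,8) (5,2,6,4,7,8) — 10.
Summing: 20 + 10 = 30.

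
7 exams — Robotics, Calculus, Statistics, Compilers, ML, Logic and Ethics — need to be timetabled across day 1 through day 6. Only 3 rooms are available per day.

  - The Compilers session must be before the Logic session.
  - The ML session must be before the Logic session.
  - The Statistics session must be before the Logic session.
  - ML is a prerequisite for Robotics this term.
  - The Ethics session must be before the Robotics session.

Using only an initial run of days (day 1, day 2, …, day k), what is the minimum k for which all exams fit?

3 days

The precedence chain requires at least 2 distinct days.
With at most 3 per day and 7 exams, at least 3 days are needed.
3 works (last occupied day: day 3): for example Calculus in day 2; Robotics in day 3; Ethics in day 2; Statistics in day 1; Compilers in day 1; Logic in day 2; ML in day 1.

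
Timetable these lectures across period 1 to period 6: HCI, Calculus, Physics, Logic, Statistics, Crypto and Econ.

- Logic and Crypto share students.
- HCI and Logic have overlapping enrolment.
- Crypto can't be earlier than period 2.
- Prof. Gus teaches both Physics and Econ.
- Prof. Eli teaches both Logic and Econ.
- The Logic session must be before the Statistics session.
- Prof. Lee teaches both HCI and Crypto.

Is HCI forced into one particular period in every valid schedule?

No

HCI can be period 1 (e.g. HCI=period 1; Econ=period 2; Physics=period 1; Calculus=period 1; Crypto=period 2; Logic=period 3; Statistics=period 4) or period 2 (e.g. Statistics -> period 2, Econ -> period 2, HCI -> period 2, Physics -> period 1, Calculus -> period 1, Logic -> period 1, Crypto -> period 3).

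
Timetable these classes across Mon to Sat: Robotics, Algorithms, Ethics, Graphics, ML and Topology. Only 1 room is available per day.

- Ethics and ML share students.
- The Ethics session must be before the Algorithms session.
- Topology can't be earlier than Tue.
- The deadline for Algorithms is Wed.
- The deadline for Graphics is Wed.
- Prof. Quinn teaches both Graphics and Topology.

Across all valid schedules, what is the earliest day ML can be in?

ML at Thu is achievable: Robotics -> Sat, Algorithms -> Tue, Ethics -> Mon, Graphics -> Wed, ML -> Thu, Topology -> Fri.
Nothing earlier works — the conflict and capacity constraints rule out every day before Thu.

Thu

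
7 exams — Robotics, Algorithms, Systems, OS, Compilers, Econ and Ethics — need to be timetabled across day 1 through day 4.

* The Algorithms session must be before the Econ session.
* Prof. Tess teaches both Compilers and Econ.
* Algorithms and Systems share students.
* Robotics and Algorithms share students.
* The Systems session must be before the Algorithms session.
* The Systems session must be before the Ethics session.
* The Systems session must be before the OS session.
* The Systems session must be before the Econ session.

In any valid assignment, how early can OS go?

day 2

Precedence pushes OS to at least day 2.
OS at day 2 is achievable: Ethics in day 2; Systems in day 1; Robotics in day 1; Algorithms in day 2; OS in day 2; Econ in day 3; Compilers in day 1.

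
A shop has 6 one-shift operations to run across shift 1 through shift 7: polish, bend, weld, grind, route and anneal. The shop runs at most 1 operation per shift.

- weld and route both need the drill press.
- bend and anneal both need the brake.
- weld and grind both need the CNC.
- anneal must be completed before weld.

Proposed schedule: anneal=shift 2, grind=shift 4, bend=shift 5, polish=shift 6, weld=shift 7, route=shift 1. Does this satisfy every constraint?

Yes

The shop runs at most 1 operation per shift — holds.
anneal must be completed before weld — holds.
weld and grind both need the CNC — holds.
weld and route both need the drill press — holds.
bend and anneal both need the brake — holds.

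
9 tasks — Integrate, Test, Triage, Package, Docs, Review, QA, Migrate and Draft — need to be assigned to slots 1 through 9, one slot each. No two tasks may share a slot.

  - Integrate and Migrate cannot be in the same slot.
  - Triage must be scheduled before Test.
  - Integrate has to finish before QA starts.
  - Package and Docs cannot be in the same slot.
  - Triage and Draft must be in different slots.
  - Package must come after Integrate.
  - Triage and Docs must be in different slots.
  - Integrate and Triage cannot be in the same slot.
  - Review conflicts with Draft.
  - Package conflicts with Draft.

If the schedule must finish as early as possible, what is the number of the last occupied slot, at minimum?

The precedence chain requires at least 2 distinct slots.
With at most 1 per slot and 9 tasks, at least 9 slots are needed.
9 works (last occupied slot: 9): for example Docs in 6, Test in 3, Triage in 2, Draft in 9, QA in 5, Integrate in 1, Migrate in 8, Review in 7, Package in 4.

9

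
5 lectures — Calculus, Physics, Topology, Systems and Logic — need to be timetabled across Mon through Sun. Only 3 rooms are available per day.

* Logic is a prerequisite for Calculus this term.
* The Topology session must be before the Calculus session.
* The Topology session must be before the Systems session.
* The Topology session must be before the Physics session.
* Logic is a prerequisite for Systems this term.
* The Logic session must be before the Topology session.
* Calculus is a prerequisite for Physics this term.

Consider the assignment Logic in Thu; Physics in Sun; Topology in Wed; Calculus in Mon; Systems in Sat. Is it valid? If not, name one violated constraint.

The Topology session must be before the Systems session — holds.
Only 3 rooms are available per day — holds.
Calculus is a prerequisite for Physics this term — holds.
The Topology session must be before the Physics session — holds.
The Topology session must be before the Calculus session — violated.
Logic is a prerequisite for Calculus this term — violated.
Logic is a prerequisite for Systems this term — holds.
The Logic session must be before the Topology session — violated.

No. Logic is a prerequisite for Calculus this term is not satisfied.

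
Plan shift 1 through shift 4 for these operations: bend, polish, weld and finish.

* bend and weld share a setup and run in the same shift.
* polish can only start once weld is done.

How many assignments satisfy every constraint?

Splitting on bend: it can be shift 1 (12), shift 2 (8), shift 3 (4). Listing each branch's schedules as (polish, weld, finish) by shift number:
bend=shift 1: (2,1,1) (2,1,2) (2,1,3) (2,1,4) (3,1,1) (3,1,2) (3,1,3) (3,1,4) (4,1,1) (4,1,2) (4,1,3) (4,1,4) — 12.
bend=shift 2: (3,2,1) (3,2,2) (3,2,3) (3,2,4) (4,2,1) (4,2,2) (4,2,3) (4,2,4) — 8.
bend=shift 3: (4,3,1) (4,3,2) (4,3,3) (4,3,4) — 4.
Summing: 12 + 8 + 4 = 24.

24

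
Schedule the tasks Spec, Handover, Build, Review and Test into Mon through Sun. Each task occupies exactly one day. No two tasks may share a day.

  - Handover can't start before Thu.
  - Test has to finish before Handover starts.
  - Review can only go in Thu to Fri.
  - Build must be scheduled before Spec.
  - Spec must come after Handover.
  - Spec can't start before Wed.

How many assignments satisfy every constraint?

Splitting on Spec: it can be Sat (12), Sun (42). Listing each branch's schedules as (Handover, Build, Review, Test):
Spec=Sat: (Thu,Mon,Fri,Tue) (Thu,Mon,Fri,Wed) (Thu,Tue,Fri,Mon) (Thu,Tue,Fri,Wed) (Thu,Wed,Fri,Mon) (Thu,Wed,Fri,Tue) (Fri,Mon,Thu,Tue) (Fri,Mon,Thu,Wed) (Fri,Tue,Thu,Mon) (Fri,Tue,Thu,Wed) (Fri,Wed,Thu,Mon) (Fri,Wed,Thu,Tue) — 12.
Spec=Sun: (Thu,Mon,Fri,Tue) (Thu,Mon,Fri,Wed) (Thu,Tue,Fri,Mon) (Thu,Tue,Fri,Wed) (Thu,Wed,Fri,Mon) (Thu,Wed,Fri,Tue) (Thu,Sat,Fri,Mon) (Thu,Sat,Fri,Tue) (Thu,Sat,Fri,Wed) (Fri,Mon,Thu,Tue) (Fri,Mon,Thu,Wed) (Fri,Tue,Thu,Mon) (Fri,Tue,Thu,Wed) (Fri,Wed,Thu,Mon) (Fri,Wed,Thu,Tue) (Fri,Sat,Thu,Mon) (Fri,Sat,Thu,Tue) (Fri,Sat,Thu,Wed) (Sat,Mon,Thu,Tue) (Sat,Mon,Thu,Wed) (Sat,Mon,Thu,Fri) (Sat,Mon,Fri,Tue) (Sat,Mon,Fri,Wed) (Sat,Mon,Fri,Thu) (Sat,Tue,Thu,Mon) (Sat,Tue,Thu,Wed) (Sat,Tue,Thu,Fri) (Sat,Tue,Fri,Mon) (Sat,Tue,Fri,Wed) (Sat,Tue,Fri,Thu) (Sat,Wed,Thu,Mon) (Sat,Wed,Thu,Tue) (Sat,Wed,Thu,Fri) (Sat,Wed,Fri,Mon) (Sat,Wed,Fri,Tue) (Sat,Wed,Fri,Thu) (Sat,Thu,Fri,Mon) (Sat,Thu,Fri,Tue) (Sat,Thu,Fri,Wed) (Sat,Fri,Thu,Mon) (Sat,Fri,Thu,Tue) (Sat,Fri,Thu,Wed) — 42.
Summing: 12 + 42 = 54.

54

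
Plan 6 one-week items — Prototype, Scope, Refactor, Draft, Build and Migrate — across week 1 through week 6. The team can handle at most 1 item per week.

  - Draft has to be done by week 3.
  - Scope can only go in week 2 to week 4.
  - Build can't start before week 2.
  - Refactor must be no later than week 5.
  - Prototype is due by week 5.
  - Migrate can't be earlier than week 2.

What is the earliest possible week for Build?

Build is available from week 2.
Build at week 2 is achievable: Prototype=week 4; Refactor=week 5; Build=week 2; Draft=week 1; Migrate=week 6; Scope=week 3.

week 2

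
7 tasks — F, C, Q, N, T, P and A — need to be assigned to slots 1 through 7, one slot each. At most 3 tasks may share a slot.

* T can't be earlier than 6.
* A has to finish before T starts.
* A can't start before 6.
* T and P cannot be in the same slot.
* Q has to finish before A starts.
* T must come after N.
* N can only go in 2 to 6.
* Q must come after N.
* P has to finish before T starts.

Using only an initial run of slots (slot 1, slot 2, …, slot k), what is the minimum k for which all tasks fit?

The precedence chain requires at least 4 distinct slots.
With at most 3 per slot and 7 tasks, at least 3 slots are needed.
Propagating the time windows through the other constraints, T can't land before 7, so the schedule must run through at least slot 7.
7 works (last occupied slot: 7): for example C in 1; N in 2; Q in 3; A in 6; P in 1; F in 1; T in 7.

7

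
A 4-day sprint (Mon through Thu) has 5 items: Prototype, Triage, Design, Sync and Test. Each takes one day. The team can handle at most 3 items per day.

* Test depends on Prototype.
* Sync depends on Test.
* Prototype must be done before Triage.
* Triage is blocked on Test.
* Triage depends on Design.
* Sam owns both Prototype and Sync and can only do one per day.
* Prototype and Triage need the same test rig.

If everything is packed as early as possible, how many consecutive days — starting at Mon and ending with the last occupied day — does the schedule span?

The precedence chain requires at least 3 distinct days.
With at most 3 per day and 5 tasks, at least 2 days are needed.
3 works (last occupied day: Wed): for example Sync -> Wed; Triage -> Wed; Test -> Tue; Prototype -> Mon; Design -> Mon.

3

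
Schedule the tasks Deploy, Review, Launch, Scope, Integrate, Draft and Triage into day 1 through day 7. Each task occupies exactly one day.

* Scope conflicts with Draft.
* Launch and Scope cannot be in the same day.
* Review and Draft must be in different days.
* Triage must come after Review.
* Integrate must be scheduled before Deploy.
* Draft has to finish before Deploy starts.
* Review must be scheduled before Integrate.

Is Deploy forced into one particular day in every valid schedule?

No

Deploy can be day 3 (e.g. Launch=day 1; Triage=day 2; Review=day 1; Deploy=day 3; Draft=day 2; Scope=day 3; Integrate=day 2) or day 4 (e.g. Scope in day 3, Deploy in day 4, Triage in day 2, Review in day 1, Draft in day 2, Launch in day 1, Integrate in day 2).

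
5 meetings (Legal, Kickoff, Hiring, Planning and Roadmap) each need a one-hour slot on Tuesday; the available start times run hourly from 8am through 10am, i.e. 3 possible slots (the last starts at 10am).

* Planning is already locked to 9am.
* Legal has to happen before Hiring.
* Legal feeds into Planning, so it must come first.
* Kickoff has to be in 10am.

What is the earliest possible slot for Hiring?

9am

Precedence pushes Hiring to at least 9am.
Hiring at 9am is achievable: Legal -> 8am; Roadmap -> 8am; Hiring -> 9am; Planning -> 9am; Kickoff -> 10am.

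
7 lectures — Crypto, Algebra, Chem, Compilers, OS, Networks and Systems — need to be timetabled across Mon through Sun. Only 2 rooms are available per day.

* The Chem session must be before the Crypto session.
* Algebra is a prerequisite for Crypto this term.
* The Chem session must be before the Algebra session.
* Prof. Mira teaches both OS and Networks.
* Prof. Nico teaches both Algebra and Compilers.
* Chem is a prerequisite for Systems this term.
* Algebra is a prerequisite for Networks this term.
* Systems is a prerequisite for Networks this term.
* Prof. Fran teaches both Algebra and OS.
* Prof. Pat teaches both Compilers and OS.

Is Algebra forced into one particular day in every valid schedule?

Algebra can be Tue (e.g. Chem -> Mon, Crypto -> Wed, Networks -> Wed, Systems -> Tue, Algebra -> Tue, Compilers -> Mon, OS -> Thu) or Wed (e.g. Algebra=Wed; Systems=Tue; Crypto=Thu; Networks=Thu; OS=Tue; Chem=Mon; Compilers=Mon).

No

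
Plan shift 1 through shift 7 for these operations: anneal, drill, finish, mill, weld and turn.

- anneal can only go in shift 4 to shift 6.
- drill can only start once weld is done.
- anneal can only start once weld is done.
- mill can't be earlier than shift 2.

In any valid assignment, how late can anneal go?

shift 6

Anneal is available from shift 4; anneal's own window allows nothing later than shift 6.
anneal at shift 6 is achievable: finish -> shift 1; weld -> shift 1; anneal -> shift 6; drill -> shift 2; mill -> shift 2; turn -> shift 1.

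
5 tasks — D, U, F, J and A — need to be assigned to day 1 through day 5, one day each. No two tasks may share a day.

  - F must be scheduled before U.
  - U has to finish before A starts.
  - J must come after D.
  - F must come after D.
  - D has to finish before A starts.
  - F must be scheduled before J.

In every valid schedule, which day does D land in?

day 1

Downstream work caps D at day 2.
So D is pinned to day 1.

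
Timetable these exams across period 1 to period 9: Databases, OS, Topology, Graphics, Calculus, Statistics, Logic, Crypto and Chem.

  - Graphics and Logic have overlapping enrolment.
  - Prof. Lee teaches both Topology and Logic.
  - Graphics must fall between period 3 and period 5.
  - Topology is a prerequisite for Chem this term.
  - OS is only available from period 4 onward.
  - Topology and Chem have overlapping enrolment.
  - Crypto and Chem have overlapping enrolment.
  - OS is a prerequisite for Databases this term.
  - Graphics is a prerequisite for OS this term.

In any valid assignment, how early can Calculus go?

Calculus at period 1 is achievable: Topology in period 1, Calculus in period 1, Statistics in period 1, Logic in period 2, Databases in period 5, Crypto in period 1, Graphics in period 3, Chem in period 2, OS in period 4.

period 1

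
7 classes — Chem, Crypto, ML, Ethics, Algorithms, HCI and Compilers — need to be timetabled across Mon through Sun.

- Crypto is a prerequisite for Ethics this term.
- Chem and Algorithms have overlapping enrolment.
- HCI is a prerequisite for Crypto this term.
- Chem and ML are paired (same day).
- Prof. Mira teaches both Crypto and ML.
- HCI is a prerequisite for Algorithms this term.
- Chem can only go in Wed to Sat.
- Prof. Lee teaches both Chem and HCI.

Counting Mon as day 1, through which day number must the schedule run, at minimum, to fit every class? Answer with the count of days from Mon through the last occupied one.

The precedence chain requires at least 3 distinct days.
3 works (last occupied day: Wed): for example Algorithms=Tue; Crypto=Tue; ML=Wed; HCI=Mon; Chem=Wed; Compilers=Mon; Ethics=Wed.

3 days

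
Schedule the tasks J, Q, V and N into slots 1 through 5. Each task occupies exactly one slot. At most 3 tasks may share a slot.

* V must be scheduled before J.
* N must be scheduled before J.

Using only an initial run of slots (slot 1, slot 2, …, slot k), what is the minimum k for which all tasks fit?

The precedence chain requires at least 2 distinct slots.
With at most 3 per slot and 4 tasks, at least 2 slots are needed.
2 works (last occupied slot: 2): for example V -> 1, Q -> 1, N -> 1, J -> 2.

2 slots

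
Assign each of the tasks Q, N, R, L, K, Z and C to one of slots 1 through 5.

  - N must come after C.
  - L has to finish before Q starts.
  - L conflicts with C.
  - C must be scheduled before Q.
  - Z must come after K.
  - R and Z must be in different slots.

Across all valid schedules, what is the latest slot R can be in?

5

R at 5 is achievable: L in 2; K in 1; C in 1; Z in 2; Q in 3; R in 5; N in 2.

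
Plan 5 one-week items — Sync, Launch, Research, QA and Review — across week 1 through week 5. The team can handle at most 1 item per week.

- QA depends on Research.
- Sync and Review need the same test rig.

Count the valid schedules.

60

Splitting on Sync: it can be week 1 (12), week 2 (12), week 3 (12), week 4 (12), week 5 (12). Listing each branch's schedules as (Launch, Research, QA, Review) by week number:
Sync=week 1: (2,3,4,5) (2,3,5,4) (2,4,5,3) (3,2,4,5) (3,2,5,4) (3,4,5,2) (4,2,3,5) (4,2,5,3) (4,3,5,2) (5,2,3,4) (5,2,4,3) (5,3,4,2) — 12.
Sync=week 2: (1,3,4,5) (1,3,5,4) (1,4,5,3) (3,1,4,5) (3,1,5,4) (3,4,5,1) (4,1,3,5) (4,1,5,3) (4,3,5,1) (5,1,3,4) (5,1,4,3) (5,3,4,1) — 12.
Sync=week 3: (1,2,4,5) (1,2,5,4) (1,4,5,2) (2,1,4,5) (2,1,5,4) (2,4,5,1) (4,1,2,5) (4,1,5,2) (4,2,5,1) (5,1,2,4) (5,1,4,2) (5,2,4,1) — 12.
Sync=week 4: (1,2,3,5) (1,2,5,3) (1,3,5,2) (2,1,3,5) (2,1,5,3) (2,3,5,1) (3,1,2,5) (3,1,5,2) (3,2,5,1) (5,1,2,3) (5,1,3,2) (5,2,3,1) — 12.
Sync=week 5: (1,2,3,4) (1,2,4,3) (1,3,4,2) (2,1,3,4) (2,1,4,3) (2,3,4,1) (3,1,2,4) (3,1,4,2) (3,2,4,1) (4,1,2,3) (4,1,3,2) (4,2,3,1) — 12.
Summing: 12 + 12 + 12 + 12 + 12 = 60.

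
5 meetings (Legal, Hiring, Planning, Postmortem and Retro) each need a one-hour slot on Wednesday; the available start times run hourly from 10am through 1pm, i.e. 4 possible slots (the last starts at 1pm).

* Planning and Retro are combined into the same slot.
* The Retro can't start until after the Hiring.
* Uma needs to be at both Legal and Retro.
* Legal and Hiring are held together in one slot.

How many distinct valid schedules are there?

Splitting on Legal: it can be 10am (12), 11am (8), 12pm (4). Listing each branch's schedules as (Hiring, Planning, Postmortem, Retro):
Legal=10am: (10am,11am,10am,11am) (10am,11am,11am,11am) (10am,11am,12pm,11am) (10am,11am,1pm,11am) (10am,12pm,10am,12pm) (10am,12pm,11am,12pm) (10am,12pm,12pm,12pm) (10am,12pm,1pm,12pm) (10am,1pm,10am,1pm) (10am,1pm,11am,1pm) (10am,1pm,12pm,1pm) (10am,1pm,1pm,1pm) — 12.
Legal=11am: (11am,12pm,10am,12pm) (11am,12pm,11am,12pm) (11am,12pm,12pm,12pm) (11am,12pm,1pm,12pm) (11am,1pm,10am,1pm) (11am,1pm,11am,1pm) (11am,1pm,12pm,1pm) (11am,1pm,1pm,1pm) — 8.
Legal=12pm: (12pm,1pm,10am,1pm) (12pm,1pm,11am,1pm) (12pm,1pm,12pm,1pm) (12pm,1pm,1pm,1pm) — 4.
Summing: 12 + 8 + 4 = 24.

24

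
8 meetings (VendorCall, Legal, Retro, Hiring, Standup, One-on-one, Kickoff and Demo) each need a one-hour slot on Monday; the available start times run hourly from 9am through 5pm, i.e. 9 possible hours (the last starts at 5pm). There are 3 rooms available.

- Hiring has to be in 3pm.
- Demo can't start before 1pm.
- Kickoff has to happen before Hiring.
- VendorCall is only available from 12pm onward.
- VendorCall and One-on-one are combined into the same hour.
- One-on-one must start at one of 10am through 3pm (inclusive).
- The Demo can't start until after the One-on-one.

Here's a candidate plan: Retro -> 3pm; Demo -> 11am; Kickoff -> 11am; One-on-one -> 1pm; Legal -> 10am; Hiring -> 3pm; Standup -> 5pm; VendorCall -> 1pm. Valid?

No. Demo can't start before 1pm is not satisfied.

The Demo can't start until after the One-on-one — violated.
Demo can't start before 1pm — violated.
There are 3 rooms available — holds.
One-on-one must start at one of 10am through 3pm (inclusive) — holds.
VendorCall is only available from 12pm onward — holds.
VendorCall and One-on-one are combined into the same hour — holds.
Hiring has to be in 3pm — holds.
Kickoff has to happen before Hiring — holds.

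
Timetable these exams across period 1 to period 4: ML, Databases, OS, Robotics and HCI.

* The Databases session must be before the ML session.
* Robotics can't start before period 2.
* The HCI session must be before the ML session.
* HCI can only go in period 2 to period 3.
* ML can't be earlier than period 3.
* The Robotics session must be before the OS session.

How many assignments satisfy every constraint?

Splitting on ML: it can be period 3 (6), period 4 (18). Listing each branch's schedules as (Databases, OS, Robotics, HCI) by period number:
ML=period 3: (1,3,2,2) (1,4,2,2) (1,4,3,2) (2,3,2,2) (2,4,2,2) (2,4,3,2) — 6.
ML=period 4: (1,3,2,2) (1,3,2,3) (1,4,2,2) (1,4,2,3) (1,4,3,2) (1,4,3,3) (2,3,2,2) (2,3,2,3) (2,4,2,2) (2,4,2,3) (2,4,3,2) (2,4,3,3) (3,3,2,2) (3,3,2,3) (3,4,2,2) (3,4,2,3) (3,4,3,2) (3,4,3,3) — 18.
Summing: 6 + 18 = 24.

24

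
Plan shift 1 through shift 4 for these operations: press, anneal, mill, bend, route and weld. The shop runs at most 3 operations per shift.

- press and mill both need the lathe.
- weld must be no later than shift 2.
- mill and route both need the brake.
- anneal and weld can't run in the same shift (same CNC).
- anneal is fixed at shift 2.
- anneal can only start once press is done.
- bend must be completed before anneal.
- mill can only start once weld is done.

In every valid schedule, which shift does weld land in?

shift 1

weld's window is shift 1–shift 2.
anneal is fixed at shift 2, and weld can't share a shift with anneal.
So weld must be shift 1.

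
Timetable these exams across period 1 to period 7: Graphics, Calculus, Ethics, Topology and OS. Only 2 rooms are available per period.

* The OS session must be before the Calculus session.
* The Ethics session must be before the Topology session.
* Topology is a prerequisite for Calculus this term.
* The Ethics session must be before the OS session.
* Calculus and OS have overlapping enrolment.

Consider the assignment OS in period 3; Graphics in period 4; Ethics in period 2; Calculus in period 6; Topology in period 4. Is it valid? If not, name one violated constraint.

The OS session must be before the Calculus session — holds.
Topology is a prerequisite for Calculus this term — holds.
The Ethics session must be before the OS session — holds.
The Ethics session must be before the Topology session — holds.
Calculus and OS have overlapping enrolment — holds.
Only 2 rooms are available per period — holds.

Valid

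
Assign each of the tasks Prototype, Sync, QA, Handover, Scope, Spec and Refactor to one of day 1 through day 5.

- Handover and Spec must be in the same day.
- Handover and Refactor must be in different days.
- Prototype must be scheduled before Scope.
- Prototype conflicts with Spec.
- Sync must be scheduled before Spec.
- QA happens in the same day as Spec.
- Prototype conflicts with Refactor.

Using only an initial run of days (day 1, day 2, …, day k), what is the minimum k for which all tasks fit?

The precedence chain requires at least 2 distinct days.
Could 2 days be enough, i.e. nothing placed later than day 2? No: Spec must come after Sync (at day 1 or later) → {day 2}; Scope must come after Prototype (at day 1 or later) → {day 2}; Prototype must come before Scope (at day 2 or earlier) → {day 1}; Handover must be in the same day as Spec (in {day 2}) → {day 2}; Refactor can't share with Handover (day 2) → {day 1}; Refactor can't share with Prototype (day 1) → nothing is left.
So 2 days is not enough.
3 works (last occupied day: day 3): for example QA -> day 2, Handover -> day 2, Prototype -> day 1, Sync -> day 1, Scope -> day 2, Refactor -> day 3, Spec -> day 2.

3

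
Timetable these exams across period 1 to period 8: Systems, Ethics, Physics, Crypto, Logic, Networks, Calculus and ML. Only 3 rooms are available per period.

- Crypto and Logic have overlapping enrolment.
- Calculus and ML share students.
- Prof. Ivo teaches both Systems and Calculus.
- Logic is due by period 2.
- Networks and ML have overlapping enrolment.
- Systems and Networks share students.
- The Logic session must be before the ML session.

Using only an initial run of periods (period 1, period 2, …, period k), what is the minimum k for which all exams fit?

3

The precedence chain requires at least 2 distinct periods.
With at most 3 per period and 8 exams, at least 3 periods are needed.
3 works (last occupied period: period 3): for example Crypto -> period 2, ML -> period 2, Logic -> period 1, Ethics -> period 1, Networks -> period 3, Physics -> period 2, Systems -> period 1, Calculus -> period 3.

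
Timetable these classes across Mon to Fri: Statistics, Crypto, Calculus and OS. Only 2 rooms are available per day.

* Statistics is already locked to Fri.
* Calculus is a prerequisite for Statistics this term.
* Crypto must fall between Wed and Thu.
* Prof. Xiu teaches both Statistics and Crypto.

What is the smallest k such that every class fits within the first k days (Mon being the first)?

The precedence chain requires at least 2 distinct days.
With at most 2 per day and 4 classes, at least 2 days are needed.
Statistics can't be placed before Fri — that is day 5 counting from Mon — so the schedule must run through at least 5 days.
5 works (last occupied day: Fri): for example Calculus in Mon, Statistics in Fri, OS in Mon, Crypto in Wed.

5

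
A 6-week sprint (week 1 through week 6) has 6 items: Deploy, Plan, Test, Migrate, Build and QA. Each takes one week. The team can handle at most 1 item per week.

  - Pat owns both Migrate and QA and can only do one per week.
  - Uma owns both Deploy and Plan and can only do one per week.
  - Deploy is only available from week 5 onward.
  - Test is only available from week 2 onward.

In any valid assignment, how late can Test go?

week 6

Test is available from week 2.
Test at week 6 is achievable: Build -> week 3, Deploy -> week 5, QA -> week 4, Test -> week 6, Migrate -> week 2, Plan -> week 1.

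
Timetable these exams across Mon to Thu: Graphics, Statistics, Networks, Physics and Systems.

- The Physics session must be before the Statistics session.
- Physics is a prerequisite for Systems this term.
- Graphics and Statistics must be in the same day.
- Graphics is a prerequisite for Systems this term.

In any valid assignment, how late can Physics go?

Tue

Downstream work caps Physics at Tue.
Physics at Tue is achievable: Systems -> Thu, Statistics -> Wed, Networks -> Mon, Physics -> Tue, Graphics -> Wed.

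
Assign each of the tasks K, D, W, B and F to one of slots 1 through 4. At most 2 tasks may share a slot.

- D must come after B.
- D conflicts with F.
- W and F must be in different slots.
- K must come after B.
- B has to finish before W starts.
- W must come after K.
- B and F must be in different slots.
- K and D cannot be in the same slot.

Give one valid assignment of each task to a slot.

K -> 2; B -> 1; D -> 3; F -> 2; W -> 3

Checking: K(2) before W(3); B(1) before W(3); B(1) before K(2); B(1) before D(3); K(2) != D(3); W(3) != F(2); B(1) != F(2); D(3) != F(2); max 2 per slot (cap 2).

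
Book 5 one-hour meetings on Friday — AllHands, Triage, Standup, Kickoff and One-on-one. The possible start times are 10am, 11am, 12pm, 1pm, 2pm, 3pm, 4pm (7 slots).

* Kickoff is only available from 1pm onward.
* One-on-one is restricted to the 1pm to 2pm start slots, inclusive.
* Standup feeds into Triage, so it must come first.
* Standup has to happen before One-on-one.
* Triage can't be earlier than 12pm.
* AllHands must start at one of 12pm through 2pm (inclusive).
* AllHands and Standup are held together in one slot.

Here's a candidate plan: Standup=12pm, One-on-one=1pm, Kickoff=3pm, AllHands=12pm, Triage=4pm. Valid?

Kickoff is only available from 1pm onward — holds.
Standup feeds into Triage, so it must come first — holds.
One-on-one is restricted to the 1pm to 2pm start slots, inclusive — holds.
AllHands and Standup are held together in one slot — holds.
Standup has to happen before One-on-one — holds.
AllHands must start at one of 12pm through 2pm (inclusive) — holds.
Triage can't be earlier than 12pm — holds.

Yes, all constraints hold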